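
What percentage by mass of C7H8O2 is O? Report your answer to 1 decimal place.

Molar mass = 7(12.01) + 8(1.008) + 2(16.00) = 124.134 g/mol
Mass of O per mole = 2 × 16.00 = 32.000 g
% O = 32.000 / 124.134 × 100 = 25.8%

25.8%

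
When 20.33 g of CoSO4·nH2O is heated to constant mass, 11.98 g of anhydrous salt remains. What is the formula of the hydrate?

CoSO4·6H2O

Mass of water lost = 20.33 − 11.98 = 8.35 g → 8.35 / 18.02 = 0.4634 mol H2O
Molar mass of CoSO4 = 155.00 g/mol → mol CoSO4 = 11.98 / 155.00 = 0.07729
n = 0.4634 / 0.07729 = 6.00 ≈ 6 → CoSO4·6H2O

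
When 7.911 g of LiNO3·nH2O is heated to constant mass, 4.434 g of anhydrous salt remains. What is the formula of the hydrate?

LiNO3·3H2O

Mass of water lost = 7.911 − 4.434 = 3.477 g → 3.477 / 18.02 = 0.193 mol H2O
Molar mass of LiNO3 = 68.95 g/mol → mol LiNO3 = 4.434 / 68.95 = 0.06431
n = 0.193 / 0.06431 = 3.00 ≈ 3 → LiNO3·3H2O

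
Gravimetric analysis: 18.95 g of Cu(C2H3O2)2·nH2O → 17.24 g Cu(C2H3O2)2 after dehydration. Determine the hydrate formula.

Mass of water lost = 18.95 − 17.24 = 1.71 g → 1.71 / 18.02 = 0.09489 mol H2O
Molar mass of Cu(C2H3O2)2 = 181.64 g/mol → mol Cu(C2H3O2)2 = 17.24 / 181.64 = 0.09491
n = 0.09489 / 0.09491 = 1.00 ≈ 1 → Cu(C2H3O2)2·H2O

Cu(C2H3O2)2·H2O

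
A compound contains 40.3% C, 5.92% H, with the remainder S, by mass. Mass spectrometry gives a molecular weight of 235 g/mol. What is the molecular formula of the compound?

Assume 100 g: 40.3 g C, 5.92 g H, 53.78 g S.
Moles — C: 40.3 / 12.01 = 3.356 mol; H: 5.92 / 1.008 = 5.873 mol; S: 53.78 / 32.07 = 1.677 mol
Divide by the smallest (1.677 mol S): C 2.001, H 3.502, S 1.000
Multiply by 2: C 4.00, H 7.00, S 2.00 → C4H7S2
Empirical-formula mass = 119.24 g/mol
n = 235 / 119.24 = 1.97 ≈ 2
Molecular formula = (C4H7S2)×2 = C8H14S4

C8H14S4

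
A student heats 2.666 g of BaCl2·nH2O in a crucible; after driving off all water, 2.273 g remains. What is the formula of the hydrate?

BaCl2·2H2O

Mass of water lost = 2.666 − 2.273 = 0.393 g → 0.393 / 18.02 = 0.02181 mol H2O
Molar mass of BaCl2 = 208.23 g/mol → mol BaCl2 = 2.273 / 208.23 = 0.01092
n = 0.02181 / 0.01092 = 2.00 ≈ 2 → BaCl2·2H2O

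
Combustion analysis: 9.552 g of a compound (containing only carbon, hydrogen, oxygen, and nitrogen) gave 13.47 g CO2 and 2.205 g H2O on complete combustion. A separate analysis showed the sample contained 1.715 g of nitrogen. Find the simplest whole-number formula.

mol C = 13.47 / 44.01 = 0.3061; mass C = 0.3061 × 12.01 = 3.676 g
mol H = 2 × (2.205 / 18.02) = 0.2447; mass H = 0.2447 × 1.008 = 0.2467 g
mol N = 1.715 / 14.01 = 0.1224
mass O = 9.552 − (5.638) = 3.914 g → mol O = 0.2447
Ratios (÷ 0.1224): C 2.500, H 1.999, N 1.000, O 1.999
Scaling by 2: C 5.00, H 4.00, N 2.00, O 4.00 → C5H4N2O4

C5H4N2O4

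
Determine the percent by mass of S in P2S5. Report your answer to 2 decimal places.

Molar mass = 2(30.97) + 5(32.07) = 222.290 g/mol
Mass of S per mole = 5 × 32.07 = 160.350 g
% S = 160.350 / 222.290 × 100 = 72.14%

72.14%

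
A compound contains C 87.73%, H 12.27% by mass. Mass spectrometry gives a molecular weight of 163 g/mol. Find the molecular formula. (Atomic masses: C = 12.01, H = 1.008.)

C12H20

Assume 100 g: 87.73 g C, 12.27 g H.
Moles — C: 87.73 / 12.01 = 7.305 mol; H: 12.27 / 1.008 = 12.17 mol
Ratios (÷ 7.305): C 1.000, H 1.666
×3: C 3.00, H 5.00 → C3H5
Empirical-formula mass = 41.07 g/mol
n = 163 / 41.07 = 3.97 ≈ 4
Molecular formula = (C3H5)×4 = C12H20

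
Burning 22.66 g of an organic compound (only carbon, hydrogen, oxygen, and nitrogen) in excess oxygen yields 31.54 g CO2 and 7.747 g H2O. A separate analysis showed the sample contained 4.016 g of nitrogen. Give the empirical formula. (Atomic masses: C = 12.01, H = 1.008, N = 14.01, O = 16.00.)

mol C = 31.54 / 44.01 = 0.7167; mass C = 0.7167 × 12.01 = 8.607 g
mol H = 2 × (7.747 / 18.02) = 0.8598; mass H = 0.8598 × 1.008 = 0.8667 g
mol N = 4.016 / 14.01 = 0.2867
mass O = 22.66 − (13.49) = 9.170 g → mol O = 0.5731
Ratios (÷ 0.2867): C 2.500, H 3.000, N 1.000, O 1.999
Multiply by 2: C 5.00, H 6.00, N 2.00, O 4.00 → C5H6N2O4

C5H6N2O4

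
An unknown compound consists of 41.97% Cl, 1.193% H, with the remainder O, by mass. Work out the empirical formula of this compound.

Assume 100 g: 41.97 g Cl, 1.193 g H, 56.837 g O.
Moles — Cl: 41.97 / 35.45 = 1.184 mol; H: 1.193 / 1.008 = 1.184 mol; O: 56.837 / 16.00 = 3.552 mol
Ratios (÷ 1.184): Cl 1.000, H 1.000, O 3.001
Ratio ≈ 1:1:3, so the empirical formula is ClHO3

ClHO3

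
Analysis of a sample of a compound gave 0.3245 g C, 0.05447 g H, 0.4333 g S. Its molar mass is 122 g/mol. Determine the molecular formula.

n(C) = 0.3245/12.01 = 0.02702, n(H) = 0.05447/1.008 = 0.05404, n(S) = 0.4333/32.07 = 0.01351
Divide by the smallest (0.01351 mol S): C 2.000, H 4.000, S 1.000
Ratio ≈ 2:4:1, so the empirical formula is C2H4S
Empirical-formula mass = 60.12 g/mol
n = 122 / 60.12 = 2.03 ≈ 2
Molecular formula = (C2H4S)×2 = C4H8S2

C4H8S2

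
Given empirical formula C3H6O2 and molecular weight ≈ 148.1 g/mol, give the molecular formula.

Empirical-formula mass = 74.08 g/mol
n = 148.1 / 74.08 = 2.00 ≈ 2
Molecular formula = (C3H6O2)2 = C6H12O4

C6H12O4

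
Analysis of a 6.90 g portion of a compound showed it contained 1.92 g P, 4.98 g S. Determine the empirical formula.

n(P) = 1.92/30.97 = 0.062, n(S) = 4.98/32.07 = 0.1553
Divide by the smallest (0.062 mol P): P 1.000, S 2.505
Multiply by 2: P 2.00, S 5.01 → P2S5

P2S5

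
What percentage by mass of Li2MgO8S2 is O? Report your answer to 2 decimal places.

Molar mass = 2(6.94) + 1(24.31) + 8(16.00) + 2(32.07) = 230.330 g/mol
Mass of O per mole = 8 × 16.00 = 128.000 g
% O = 128.000 / 230.330 × 100 = 55.57%

55.57%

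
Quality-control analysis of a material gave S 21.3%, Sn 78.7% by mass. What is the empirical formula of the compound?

Assume 100 g: 21.3 g S, 78.7 g Sn.
n(S) = 21.3/32.07 = 0.6642, n(Sn) = 78.7/118.71 = 0.663
Smallest is Sn at 0.663 mol; normalising gives S 1.002, Sn 1.000
≈ 1:1 → SSn

SSn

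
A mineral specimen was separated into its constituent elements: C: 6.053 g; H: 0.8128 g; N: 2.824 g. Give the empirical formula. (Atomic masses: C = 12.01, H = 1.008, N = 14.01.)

C5H8N2

C: 6.053 g ÷ 12.01 g/mol = 0.504 mol
H: 0.8128 g ÷ 1.008 g/mol = 0.8063 mol
N: 2.824 g ÷ 14.01 g/mol = 0.2016 mol
Ratios (÷ 0.2016): C 2.500, H 4.000, N 1.000
×2: C 5.00, H 8.00, N 2.00 → C5H8N2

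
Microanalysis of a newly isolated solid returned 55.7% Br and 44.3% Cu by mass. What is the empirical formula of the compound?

Assume 100 g: 55.7 g Br, 44.3 g Cu.
n(Br) = 55.7/79.90 = 0.6971, n(Cu) = 44.3/63.55 = 0.6971
Ratios (÷ 0.6971): Br 1.000, Cu 1.000
≈ 1:1 → BrCu

BrCu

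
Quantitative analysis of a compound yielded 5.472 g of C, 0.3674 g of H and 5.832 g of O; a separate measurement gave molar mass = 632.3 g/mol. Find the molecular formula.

Moles — C: 5.472 / 12.01 = 0.4556 mol; H: 0.3674 / 1.008 = 0.3645 mol; O: 5.832 / 16.00 = 0.3645 mol
Ratios (÷ 0.3645): C 1.250, H 1.000, O 1.000
Multiply by 4: C 5.00, H 4.00, O 4.00 → C5H4O4
Empirical-formula mass = 128.08 g/mol
n = 632.3 / 128.08 = 4.94 ≈ 5
Molecular formula = (C5H4O4)×5 = C25H20O20

C25H20O20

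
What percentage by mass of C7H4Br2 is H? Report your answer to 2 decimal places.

Molar mass = 7(12.01) + 4(1.008) + 2(79.90) = 247.902 g/mol
Mass of H per mole = 4 × 1.008 = 4.032 g
% H = 4.032 / 247.902 × 100 = 1.63%

1.63%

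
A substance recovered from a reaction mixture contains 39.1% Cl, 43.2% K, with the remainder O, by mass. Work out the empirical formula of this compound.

ClKO

Assume 100 g: 39.1 g Cl, 43.2 g K, 17.7 g O.
n(Cl) = 39.1/35.45 = 1.103, n(K) = 43.2/39.10 = 1.105, n(O) = 17.7/16.00 = 1.106
Smallest is Cl at 1.103 mol; normalising gives Cl 1.000, K 1.002, O 1.003
→ ClKO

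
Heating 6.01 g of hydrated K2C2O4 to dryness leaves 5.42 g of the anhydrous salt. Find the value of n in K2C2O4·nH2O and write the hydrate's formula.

K2C2O4·H2O

Mass of water lost = 6.01 − 5.42 = 0.59 g → 0.59 / 18.02 = 0.03274 mol H2O
Molar mass of K2C2O4 = 166.22 g/mol → mol K2C2O4 = 5.42 / 166.22 = 0.03261
n = 0.03274 / 0.03261 = 1.00 ≈ 1 → K2C2O4·H2O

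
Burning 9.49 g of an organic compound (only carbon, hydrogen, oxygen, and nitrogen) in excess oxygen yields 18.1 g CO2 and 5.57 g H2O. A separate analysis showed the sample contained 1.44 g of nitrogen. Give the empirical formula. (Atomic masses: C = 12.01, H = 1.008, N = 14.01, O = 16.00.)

C8H12N2O3

mol C = 18.1 / 44.01 = 0.4113; mass C = 0.4113 × 12.01 = 4.939 g
mol H = 2 × (5.57 / 18.02) = 0.6182; mass H = 0.6182 × 1.008 = 0.6231 g
mol N = 1.44 / 14.01 = 0.1028
mass O = 9.49 − (7.003) = 2.487 g → mol O = 0.1555
Divide by the smallest (0.1028 mol N): C 4.001, H 6.015, N 1.000, O 1.513
×2: C 8.00, H 12.03, N 2.00, O 3.03 → C8H12N2O3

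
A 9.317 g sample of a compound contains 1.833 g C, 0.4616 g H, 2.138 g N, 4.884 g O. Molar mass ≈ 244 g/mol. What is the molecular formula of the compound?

n(C) = 1.833/12.01 = 0.1526, n(H) = 0.4616/1.008 = 0.4579, n(N) = 2.138/14.01 = 0.1526, n(O) = 4.884/16.00 = 0.3053
Divide by the smallest (0.1526 mol N): C 1.000, H 3.001, N 1.000, O 2.000
→ CH3NO2
Empirical-formula mass = 61.04 g/mol
n = 244 / 61.04 = 4.00 ≈ 4
Molecular formula = (CH3NO2)×4 = C4H12N4O8

C4H12N4O8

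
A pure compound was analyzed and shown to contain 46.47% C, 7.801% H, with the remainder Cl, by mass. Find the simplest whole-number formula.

C3H6Cl

Assume 100 g: 46.47 g C, 7.801 g H, 45.729 g Cl.
C: 46.47 g ÷ 12.01 g/mol = 3.869 mol
H: 7.801 g ÷ 1.008 g/mol = 7.739 mol
Cl: 45.729 g ÷ 35.45 g/mol = 1.29 mol
Smallest is Cl at 1.29 mol; normalising gives C 3.000, H 5.999, Cl 1.000
Ratio ≈ 3:6:1, so the empirical formula is C3H6Cl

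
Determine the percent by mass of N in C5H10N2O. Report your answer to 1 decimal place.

24.5%

Molar mass = 5(12.01) + 10(1.008) + 2(14.01) + 1(16.00) = 114.150 g/mol
Mass of N per mole = 2 × 14.01 = 28.020 g
% N = 28.020 / 114.150 × 100 = 24.5%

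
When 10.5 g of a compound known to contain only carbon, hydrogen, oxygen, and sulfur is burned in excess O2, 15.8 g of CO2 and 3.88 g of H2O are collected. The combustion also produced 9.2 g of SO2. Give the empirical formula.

C5H6OS2

mol C = 15.8 / 44.01 = 0.3590; mass C = 0.3590 × 12.01 = 4.312 g
mol H = 2 × (3.88 / 18.02) = 0.4306; mass H = 0.4306 × 1.008 = 0.4341 g
mol S = 9.2 / 64.07 = 0.1436; mass S = 4.605 g
mass O = 10.5 − (9.351) = 1.149 g → mol O = 0.07182
Smallest is O at 0.07182 mol; normalising gives C 4.998, H 5.996, O 1.000, S 1.999
Ratio ≈ 5:6:1:2, so the empirical formula is C5H6OS2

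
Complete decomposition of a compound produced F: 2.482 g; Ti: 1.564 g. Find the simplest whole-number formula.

Moles — F: 2.482 / 19.00 = 0.1306 mol; Ti: 1.564 / 47.87 = 0.03267 mol
Divide by the smallest (0.03267 mol Ti): F 3.998, Ti 1.000
→ F4Ti

F4Ti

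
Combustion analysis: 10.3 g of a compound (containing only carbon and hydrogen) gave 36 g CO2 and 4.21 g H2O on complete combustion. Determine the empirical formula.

mol C = 36 / 44.01 = 0.8180; mass C = 0.8180 × 12.01 = 9.824 g
mol H = 2 × (4.21 / 18.02) = 0.4673; mass H = 0.4673 × 1.008 = 0.4710 g
Smallest is H at 0.4673 mol; normalising gives C 1.751, H 1.000
×4: C 7.00, H 4.00 → C7H4

C7H4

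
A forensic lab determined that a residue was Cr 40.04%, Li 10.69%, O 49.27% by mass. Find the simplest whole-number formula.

Assume 100 g: 40.04 g Cr, 10.69 g Li, 49.27 g O.
n(Cr) = 40.04/52.00 = 0.77, n(Li) = 10.69/6.94 = 1.54, n(O) = 49.27/16.00 = 3.079
Smallest is Cr at 0.77 mol; normalising gives Cr 1.000, Li 2.000, O 3.999
Ratio ≈ 1:2:4, so the empirical formula is CrLi2O4

CrLi2O4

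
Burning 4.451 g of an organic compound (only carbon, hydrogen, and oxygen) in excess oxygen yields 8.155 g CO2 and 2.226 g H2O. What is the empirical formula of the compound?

mol C = 8.155 / 44.01 = 0.1853; mass C = 0.1853 × 12.01 = 2.225 g
mol H = 2 × (2.226 / 18.02) = 0.2471; mass H = 0.2471 × 1.008 = 0.2490 g
mass O = 4.451 − (2.474) = 1.977 g → mol O = 0.1235
Divide by the smallest (0.1235 mol O): C 1.500, H 2.000, O 1.000
Scaling by 2: C 3.00, H 4.00, O 2.00 → C3H4O2

C3H4O2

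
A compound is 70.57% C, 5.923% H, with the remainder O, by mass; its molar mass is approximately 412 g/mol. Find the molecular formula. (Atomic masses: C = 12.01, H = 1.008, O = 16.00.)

C24H24O6

Assume 100 g: 70.57 g C, 5.923 g H, 23.507 g O.
n(C) = 70.57/12.01 = 5.876, n(H) = 5.923/1.008 = 5.876, n(O) = 23.507/16.00 = 1.469
Smallest is O at 1.469 mol; normalising gives C 3.999, H 3.999, O 1.000
→ C4H4O
Empirical-formula mass = 68.07 g/mol
n = 412 / 68.07 = 6.05 ≈ 6
Molecular formula = (C4H4O)×6 = C24H24O6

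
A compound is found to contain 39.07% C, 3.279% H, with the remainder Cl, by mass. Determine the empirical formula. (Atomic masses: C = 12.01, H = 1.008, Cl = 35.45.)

C2H2Cl

Assume 100 g: 39.07 g C, 3.279 g H, 57.651 g Cl.
Moles — C: 39.07 / 12.01 = 3.253 mol; H: 3.279 / 1.008 = 3.253 mol; Cl: 57.651 / 35.45 = 1.626 mol
Ratios (÷ 1.626): C 2.000, H 2.000, Cl 1.000
≈ 2:2:1 → C2H2Cl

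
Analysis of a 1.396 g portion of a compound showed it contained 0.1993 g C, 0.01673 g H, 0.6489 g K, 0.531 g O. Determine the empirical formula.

Moles — C: 0.1993 / 12.01 = 0.01659 mol; H: 0.01673 / 1.008 = 0.0166 mol; K: 0.6489 / 39.10 = 0.0166 mol; O: 0.531 / 16.00 = 0.03319 mol
Ratios (÷ 0.01659): C 1.000, H 1.000, K 1.000, O 2.000
→ CHKO2

CHKO2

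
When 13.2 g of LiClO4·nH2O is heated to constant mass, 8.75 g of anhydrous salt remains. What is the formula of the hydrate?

LiClO4·3H2O

Mass of water lost = 13.2 − 8.75 = 4.45 g → 4.45 / 18.02 = 0.2469 mol H2O
Molar mass of LiClO4 = 106.39 g/mol → mol LiClO4 = 8.75 / 106.39 = 0.08224
n = 0.2469 / 0.08224 = 3.00 ≈ 3 → LiClO4·3H2O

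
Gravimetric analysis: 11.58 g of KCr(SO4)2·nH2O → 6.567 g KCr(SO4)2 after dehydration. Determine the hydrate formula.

Mass of water lost = 11.58 − 6.567 = 5.013 g → 5.013 / 18.02 = 0.2782 mol H2O
Molar mass of KCr(SO4)2 = 283.24 g/mol → mol KCr(SO4)2 = 6.567 / 283.24 = 0.02319
n = 0.2782 / 0.02319 = 12.00 ≈ 12 → KCr(SO4)2·12H2O

KCr(SO4)2·12H2O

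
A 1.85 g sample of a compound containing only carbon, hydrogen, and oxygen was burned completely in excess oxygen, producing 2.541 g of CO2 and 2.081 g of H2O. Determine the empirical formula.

CH4O

mol C = 2.541 / 44.01 = 0.05774; mass C = 0.05774 × 12.01 = 0.6934 g
mol H = 2 × (2.081 / 18.02) = 0.2310; mass H = 0.2310 × 1.008 = 0.2328 g
mass O = 1.85 − (0.9262) = 0.9238 g → mol O = 0.05774
Ratios (÷ 0.05774): C 1.000, H 4.000, O 1.000
Ratio ≈ 1:4:1, so the empirical formula is CH4O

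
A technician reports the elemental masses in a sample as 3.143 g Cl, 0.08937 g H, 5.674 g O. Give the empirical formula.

n(Cl) = 3.143/35.45 = 0.08866, n(H) = 0.08937/1.008 = 0.08866, n(O) = 5.674/16.00 = 0.3546
Ratios (÷ 0.08866): Cl 1.000, H 1.000, O 4.000
Ratio ≈ 1:1:4, so the empirical formula is ClHO4

ClHO4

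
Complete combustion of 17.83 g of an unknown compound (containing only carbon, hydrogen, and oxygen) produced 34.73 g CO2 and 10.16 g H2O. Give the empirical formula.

mol C = 34.73 / 44.01 = 0.7891; mass C = 0.7891 × 12.01 = 9.478 g
mol H = 2 × (10.16 / 18.02) = 1.128; mass H = 1.128 × 1.008 = 1.137 g
mass O = 17.83 − (10.61) = 7.216 g → mol O = 0.4510
Smallest is O at 0.451 mol; normalising gives C 1.750, H 2.500, O 1.000
×4: C 7.00, H 10.00, O 4.00 → C7H10O4

C7H10O4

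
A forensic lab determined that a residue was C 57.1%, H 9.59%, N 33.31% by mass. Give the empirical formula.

Assume 100 g: 57.1 g C, 9.59 g H, 33.31 g N.
n(C) = 57.1/12.01 = 4.754, n(H) = 9.59/1.008 = 9.514, n(N) = 33.31/14.01 = 2.378
Ratios (÷ 2.378): C 2.000, H 4.001, N 1.000
≈ 2:4:1 → C2H4N

C2H4N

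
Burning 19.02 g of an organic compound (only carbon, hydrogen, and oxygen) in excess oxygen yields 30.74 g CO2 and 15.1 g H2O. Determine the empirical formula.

mol C = 30.74 / 44.01 = 0.6985; mass C = 0.6985 × 12.01 = 8.389 g
mol H = 2 × (15.1 / 18.02) = 1.676; mass H = 1.676 × 1.008 = 1.689 g
mass O = 19.02 − (10.08) = 8.942 g → mol O = 0.5589
Divide by the smallest (0.5589 mol O): C 1.250, H 2.999, O 1.000
Scaling by 4: C 5.00, H 11.99, O 4.00 → C5H12O4

C5H12O4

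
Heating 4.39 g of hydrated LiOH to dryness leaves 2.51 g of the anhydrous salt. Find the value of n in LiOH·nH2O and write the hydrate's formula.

LiOH·H2O

Mass of water lost = 4.39 − 2.51 = 1.88 g → 1.88 / 18.02 = 0.1043 mol H2O
Molar mass of LiOH = 23.95 g/mol → mol LiOH = 2.51 / 23.95 = 0.1048
n = 0.1043 / 0.1048 = 1.00 ≈ 1 → LiOH·H2O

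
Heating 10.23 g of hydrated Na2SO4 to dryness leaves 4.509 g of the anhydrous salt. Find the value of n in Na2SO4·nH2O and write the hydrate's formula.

Mass of water lost = 10.23 − 4.509 = 5.721 g → 5.721 / 18.02 = 0.3175 mol H2O
Molar mass of Na2SO4 = 142.05 g/mol → mol Na2SO4 = 4.509 / 142.05 = 0.03174
n = 0.3175 / 0.03174 = 10.00 ≈ 10 → Na2SO4·10H2O

Na2SO4·10H2O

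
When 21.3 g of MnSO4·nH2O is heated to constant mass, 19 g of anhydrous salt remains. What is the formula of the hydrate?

MnSO4·H2O

Mass of water lost = 21.3 − 19 = 2.3 g → 2.3 / 18.02 = 0.1276 mol H2O
Molar mass of MnSO4 = 151.01 g/mol → mol MnSO4 = 19 / 151.01 = 0.1258
n = 0.1276 / 0.1258 = 1.01 ≈ 1 → MnSO4·H2O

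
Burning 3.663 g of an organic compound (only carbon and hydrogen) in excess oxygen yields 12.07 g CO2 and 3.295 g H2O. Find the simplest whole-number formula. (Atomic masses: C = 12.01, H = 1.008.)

C3H4

mol C = 12.07 / 44.01 = 0.2743; mass C = 0.2743 × 12.01 = 3.294 g
mol H = 2 × (3.295 / 18.02) = 0.3657; mass H = 0.3657 × 1.008 = 0.3686 g
Ratios (÷ 0.2743): C 1.000, H 1.333
×3: C 3.00, H 4.00 → C3H4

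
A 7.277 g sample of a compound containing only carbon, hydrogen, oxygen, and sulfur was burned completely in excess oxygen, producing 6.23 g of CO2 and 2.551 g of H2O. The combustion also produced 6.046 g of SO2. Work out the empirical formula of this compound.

C3H6O3S2

mol C = 6.23 / 44.01 = 0.1416; mass C = 0.1416 × 12.01 = 1.700 g
mol H = 2 × (2.551 / 18.02) = 0.2831; mass H = 0.2831 × 1.008 = 0.2854 g
mol S = 6.046 / 64.07 = 0.09437; mass S = 3.026 g
mass O = 7.277 − (5.012) = 2.265 g → mol O = 0.1416
Smallest is S at 0.09437 mol; normalising gives C 1.500, H 3.000, O 1.500, S 1.000
×2: C 3.00, H 6.00, O 3.00, S 2.00 → C3H6O3S2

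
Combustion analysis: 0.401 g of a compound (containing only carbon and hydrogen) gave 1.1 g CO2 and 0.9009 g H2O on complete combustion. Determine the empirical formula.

CH4

mol C = 1.1 / 44.01 = 0.02499; mass C = 0.02499 × 12.01 = 0.3002 g
mol H = 2 × (0.9009 / 18.02) = 0.09999; mass H = 0.09999 × 1.008 = 0.1008 g
Ratios (÷ 0.02499): C 1.000, H 4.000
Ratio ≈ 1:4, so the empirical formula is CH4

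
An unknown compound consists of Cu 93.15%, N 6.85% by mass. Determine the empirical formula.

Assume 100 g: 93.15 g Cu, 6.85 g N.
Moles — Cu: 93.15 / 63.55 = 1.466 mol; N: 6.85 / 14.01 = 0.4889 mol
Smallest is N at 0.4889 mol; normalising gives Cu 2.998, N 1.000
≈ 3:1 → Cu3N

Cu3N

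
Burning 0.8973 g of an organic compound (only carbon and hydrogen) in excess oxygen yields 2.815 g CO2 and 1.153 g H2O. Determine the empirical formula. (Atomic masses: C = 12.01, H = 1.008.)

mol C = 2.815 / 44.01 = 0.06396; mass C = 0.06396 × 12.01 = 0.7682 g
mol H = 2 × (1.153 / 18.02) = 0.1280; mass H = 0.1280 × 1.008 = 0.1290 g
Ratios (÷ 0.06396): C 1.000, H 2.001
≈ 1:2 → CH2

CH2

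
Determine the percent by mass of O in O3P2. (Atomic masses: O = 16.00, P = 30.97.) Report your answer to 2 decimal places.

43.66%

Molar mass = 3(16.00) + 2(30.97) = 109.940 g/mol
Mass of O per mole = 3 × 16.00 = 48.000 g
% O = 48.000 / 109.940 × 100 = 43.66%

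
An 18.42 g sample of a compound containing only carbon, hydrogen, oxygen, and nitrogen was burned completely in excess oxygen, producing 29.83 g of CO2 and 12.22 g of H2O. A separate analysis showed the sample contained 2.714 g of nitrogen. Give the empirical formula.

mol C = 29.83 / 44.01 = 0.6778; mass C = 0.6778 × 12.01 = 8.140 g
mol H = 2 × (12.22 / 18.02) = 1.356; mass H = 1.356 × 1.008 = 1.367 g
mol N = 2.714 / 14.01 = 0.1937
mass O = 18.42 − (12.22) = 6.198 g → mol O = 0.3874
Ratios (÷ 0.1937): C 3.499, H 7.001, N 1.000, O 2.000
Scaling by 2: C 7.00, H 14.00, N 2.00, O 4.00 → C7H14N2O4

C7H14N2O4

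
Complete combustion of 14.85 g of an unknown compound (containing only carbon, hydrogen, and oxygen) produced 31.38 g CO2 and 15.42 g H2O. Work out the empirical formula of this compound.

mol C = 31.38 / 44.01 = 0.7130; mass C = 0.7130 × 12.01 = 8.563 g
mol H = 2 × (15.42 / 18.02) = 1.711; mass H = 1.711 × 1.008 = 1.725 g
mass O = 14.85 − (10.29) = 4.562 g → mol O = 0.2851
Smallest is O at 0.2851 mol; normalising gives C 2.501, H 6.003, O 1.000
×2: C 5.00, H 12.01, O 2.00 → C5H12O2

C5H12O2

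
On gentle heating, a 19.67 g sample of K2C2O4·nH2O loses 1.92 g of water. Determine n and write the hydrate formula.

Mass of anhydrous K2C2O4 = 19.67 − 1.92 = 17.75 g
mol H2O = 1.92 / 18.02 = 0.1065
Molar mass of K2C2O4 = 166.22 g/mol → mol K2C2O4 = 17.75 / 166.22 = 0.1068
n = 0.1065 / 0.1068 = 1.00 ≈ 1 → K2C2O4·H2O

K2C2O4·H2O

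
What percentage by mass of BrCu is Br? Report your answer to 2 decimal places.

Molar mass = 1(79.90) + 1(63.55) = 143.450 g/mol
Mass of Br per mole = 1 × 79.90 = 79.900 g
% Br = 79.900 / 143.450 × 100 = 55.70%

55.70%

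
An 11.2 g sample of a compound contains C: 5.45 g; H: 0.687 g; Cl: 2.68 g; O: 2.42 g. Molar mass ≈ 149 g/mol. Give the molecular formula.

C: 5.45 g ÷ 12.01 g/mol = 0.4538 mol
H: 0.687 g ÷ 1.008 g/mol = 0.6815 mol
Cl: 2.68 g ÷ 35.45 g/mol = 0.0756 mol
O: 2.42 g ÷ 16.00 g/mol = 0.1512 mol
Smallest is Cl at 0.0756 mol; normalising gives C 6.003, H 9.015, Cl 1.000, O 2.001
→ C6H9ClO2
Empirical-formula mass = 148.58 g/mol
n = 149 / 148.58 = 1.00 ≈ 1
Molecular formula = empirical formula = C6H9ClO2

C6H9ClO2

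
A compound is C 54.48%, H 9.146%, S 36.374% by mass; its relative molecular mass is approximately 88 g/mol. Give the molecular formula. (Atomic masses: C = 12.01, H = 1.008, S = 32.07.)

Assume 100 g: 54.48 g C, 9.146 g H, 36.374 g S.
Moles — C: 54.48 / 12.01 = 4.536 mol; H: 9.146 / 1.008 = 9.073 mol; S: 36.374 / 32.07 = 1.134 mol
Ratios (÷ 1.134): C 3.999, H 8.000, S 1.000
Ratio ≈ 4:8:1, so the empirical formula is C4H8S
Empirical-formula mass = 88.17 g/mol
n = 88 / 88.17 = 1.00 ≈ 1
Molecular formula = empirical formula = C4H8S

C4H8S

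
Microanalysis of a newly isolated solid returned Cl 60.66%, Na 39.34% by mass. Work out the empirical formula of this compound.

Assume 100 g: 60.66 g Cl, 39.34 g Na.
n(Cl) = 60.66/35.45 = 1.711, n(Na) = 39.34/22.99 = 1.711
Divide by the smallest (1.711 mol Cl): Cl 1.000, Na 1.000
≈ 1:1 → ClNa

ClNa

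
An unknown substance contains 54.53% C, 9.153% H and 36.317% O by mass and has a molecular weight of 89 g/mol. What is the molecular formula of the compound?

Assume 100 g: 54.53 g C, 9.153 g H, 36.317 g O.
C: 54.53 g ÷ 12.01 g/mol = 4.54 mol
H: 9.153 g ÷ 1.008 g/mol = 9.08 mol
O: 36.317 g ÷ 16.00 g/mol = 2.27 mol
Divide by the smallest (2.27 mol O): C 2.000, H 4.000, O 1.000
≈ 2:4:1 → C2H4O
Empirical-formula mass = 44.05 g/mol
n = 89 / 44.05 = 2.02 ≈ 2
Molecular formula = (C2H4O)×2 = C4H8O2

C4H8O2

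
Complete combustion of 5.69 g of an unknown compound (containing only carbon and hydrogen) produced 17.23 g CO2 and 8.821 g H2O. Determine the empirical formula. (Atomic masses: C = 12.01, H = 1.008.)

C2H5

mol C = 17.23 / 44.01 = 0.3915; mass C = 0.3915 × 12.01 = 4.702 g
mol H = 2 × (8.821 / 18.02) = 0.9790; mass H = 0.9790 × 1.008 = 0.9869 g
Smallest is C at 0.3915 mol; normalising gives C 1.000, H 2.501
Multiply by 2: C 2.00, H 5.00 → C2H5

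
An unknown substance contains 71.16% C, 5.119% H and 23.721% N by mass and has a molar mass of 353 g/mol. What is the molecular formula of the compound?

Assume 100 g: 71.16 g C, 5.119 g H, 23.721 g N.
Moles — C: 71.16 / 12.01 = 5.925 mol; H: 5.119 / 1.008 = 5.078 mol; N: 23.721 / 14.01 = 1.693 mol
Divide by the smallest (1.693 mol N): C 3.499, H 2.999, N 1.000
Multiply by 2: C 7.00, H 6.00, N 2.00 → C7H6N2
Empirical-formula mass = 118.14 g/mol
n = 353 / 118.14 = 2.99 ≈ 3
Molecular formula = (C7H6N2)×3 = C21H18N6

C21H18N6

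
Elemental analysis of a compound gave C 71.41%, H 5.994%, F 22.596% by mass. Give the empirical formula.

Assume 100 g: 71.41 g C, 5.994 g H, 22.596 g F.
C: 71.41 g ÷ 12.01 g/mol = 5.946 mol
H: 5.994 g ÷ 1.008 g/mol = 5.946 mol
F: 22.596 g ÷ 19.00 g/mol = 1.189 mol
Smallest is F at 1.189 mol; normalising gives C 5.000, H 5.000, F 1.000
≈ 5:5:1 → C5H5F

C5H5F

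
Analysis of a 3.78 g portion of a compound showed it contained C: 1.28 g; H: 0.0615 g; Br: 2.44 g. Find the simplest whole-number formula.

C7H4Br2

C: 1.28 g ÷ 12.01 g/mol = 0.1066 mol
H: 0.0615 g ÷ 1.008 g/mol = 0.06101 mol
Br: 2.44 g ÷ 79.90 g/mol = 0.03054 mol
Smallest is Br at 0.03054 mol; normalising gives C 3.490, H 1.998, Br 1.000
Scaling by 2: C 6.98, H 4.00, Br 2.00 → C7H4Br2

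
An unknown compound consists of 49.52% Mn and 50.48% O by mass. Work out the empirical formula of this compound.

Assume 100 g: 49.52 g Mn, 50.48 g O.
Moles — Mn: 49.52 / 54.94 = 0.9013 mol; O: 50.48 / 16.00 = 3.155 mol
Divide by the smallest (0.9013 mol Mn): Mn 1.000, O 3.500
Multiply by 2: Mn 2.00, O 7.00 → Mn2O7

Mn2O7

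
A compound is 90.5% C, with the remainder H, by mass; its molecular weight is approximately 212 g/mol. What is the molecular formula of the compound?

C16H20

Assume 100 g: 90.5 g C, 9.5 g H.
Moles — C: 90.5 / 12.01 = 7.535 mol; H: 9.5 / 1.008 = 9.425 mol
Smallest is C at 7.535 mol; normalising gives C 1.000, H 1.251
×4: C 4.00, H 5.00 → C4H5
Empirical-formula mass = 53.08 g/mol
n = 212 / 53.08 = 3.99 ≈ 4
Molecular formula = (C4H5)×4 = C16H20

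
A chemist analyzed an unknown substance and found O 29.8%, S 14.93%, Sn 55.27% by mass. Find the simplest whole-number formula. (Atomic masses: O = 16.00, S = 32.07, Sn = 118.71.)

Assume 100 g: 29.8 g O, 14.93 g S, 55.27 g Sn.
Moles — O: 29.8 / 16.00 = 1.863 mol; S: 14.93 / 32.07 = 0.4655 mol; Sn: 55.27 / 118.71 = 0.4656 mol
Smallest is S at 0.4655 mol; normalising gives O 4.001, S 1.000, Sn 1.000
Ratio ≈ 4:1:1, so the empirical formula is O4SSn

O4SSn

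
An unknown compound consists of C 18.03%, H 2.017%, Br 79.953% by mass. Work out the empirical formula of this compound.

Assume 100 g: 18.03 g C, 2.017 g H, 79.953 g Br.
Moles — C: 18.03 / 12.01 = 1.501 mol; H: 2.017 / 1.008 = 2.001 mol; Br: 79.953 / 79.90 = 1.001 mol
Divide by the smallest (1.001 mol Br): C 1.500, H 2.000, Br 1.000
Multiply by 2: C 3.00, H 4.00, Br 2.00 → C3H4Br2

C3H4Br2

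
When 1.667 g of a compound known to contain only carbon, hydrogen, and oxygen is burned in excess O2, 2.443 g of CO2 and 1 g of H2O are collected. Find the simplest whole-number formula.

mol C = 2.443 / 44.01 = 0.05551; mass C = 0.05551 × 12.01 = 0.6667 g
mol H = 2 × (1 / 18.02) = 0.1110; mass H = 0.1110 × 1.008 = 0.1119 g
mass O = 1.667 − (0.7786) = 0.8884 g → mol O = 0.05553
Divide by the smallest (0.05551 mol C): C 1.000, H 1.999, O 1.000
Ratio ≈ 1:2:1, so the empirical formula is CH2O

CH2O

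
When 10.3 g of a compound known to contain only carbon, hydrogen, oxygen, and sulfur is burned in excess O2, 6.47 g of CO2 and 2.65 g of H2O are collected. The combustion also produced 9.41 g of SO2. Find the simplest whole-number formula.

mol C = 6.47 / 44.01 = 0.1470; mass C = 0.1470 × 12.01 = 1.766 g
mol H = 2 × (2.65 / 18.02) = 0.2941; mass H = 0.2941 × 1.008 = 0.2965 g
mol S = 9.41 / 64.07 = 0.1469; mass S = 4.710 g
mass O = 10.3 − (6.772) = 3.528 g → mol O = 0.2205
Ratios (÷ 0.1469): C 1.001, H 2.003, O 1.501, S 1.000
Multiply by 2: C 2.00, H 4.01, O 3.00, S 2.00 → C2H4O3S2

C2H4O3S2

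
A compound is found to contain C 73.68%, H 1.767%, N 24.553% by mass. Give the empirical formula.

C7H2N2

Assume 100 g: 73.68 g C, 1.767 g H, 24.553 g N.
n(C) = 73.68/12.01 = 6.135, n(H) = 1.767/1.008 = 1.753, n(N) = 24.553/14.01 = 1.753
Ratios (÷ 1.753): C 3.501, H 1.000, N 1.000
Multiply by 2: C 7.00, H 2.00, N 2.00 → C7H2N2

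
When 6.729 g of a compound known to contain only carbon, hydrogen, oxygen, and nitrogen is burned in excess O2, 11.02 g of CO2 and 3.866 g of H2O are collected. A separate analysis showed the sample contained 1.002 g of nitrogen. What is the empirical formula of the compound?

mol C = 11.02 / 44.01 = 0.2504; mass C = 0.2504 × 12.01 = 3.007 g
mol H = 2 × (3.866 / 18.02) = 0.4291; mass H = 0.4291 × 1.008 = 0.4325 g
mol N = 1.002 / 14.01 = 0.07152
mass O = 6.729 − (4.442) = 2.287 g → mol O = 0.1430
Smallest is N at 0.07152 mol; normalising gives C 3.501, H 5.999, N 1.000, O 1.999
Scaling by 2: C 7.00, H 12.00, N 2.00, O 4.00 → C7H12N2O4

C7H12N2O4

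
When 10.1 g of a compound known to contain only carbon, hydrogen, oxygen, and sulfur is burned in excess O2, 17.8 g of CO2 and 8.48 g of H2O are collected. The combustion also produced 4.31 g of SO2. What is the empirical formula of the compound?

C6H14O2S

mol C = 17.8 / 44.01 = 0.4045; mass C = 0.4045 × 12.01 = 4.857 g
mol H = 2 × (8.48 / 18.02) = 0.9412; mass H = 0.9412 × 1.008 = 0.9487 g
mol S = 4.31 / 64.07 = 0.06727; mass S = 2.157 g
mass O = 10.1 − (7.964) = 2.136 g → mol O = 0.1335
Divide by the smallest (0.06727 mol S): C 6.012, H 13.991, O 1.985, S 1.000
≈ 6:14:2:1 → C6H14O2S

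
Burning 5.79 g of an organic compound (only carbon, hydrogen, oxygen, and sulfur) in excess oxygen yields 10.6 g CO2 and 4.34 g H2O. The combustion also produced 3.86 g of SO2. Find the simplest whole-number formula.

C8H16OS2

mol C = 10.6 / 44.01 = 0.2409; mass C = 0.2409 × 12.01 = 2.893 g
mol H = 2 × (4.34 / 18.02) = 0.4817; mass H = 0.4817 × 1.008 = 0.4855 g
mol S = 3.86 / 64.07 = 0.06025; mass S = 1.932 g
mass O = 5.79 − (5.310) = 0.4797 g → mol O = 0.02998
Ratios (÷ 0.02998): C 8.034, H 16.067, O 1.000, S 2.010
≈ 8:16:1:2 → C8H16OS2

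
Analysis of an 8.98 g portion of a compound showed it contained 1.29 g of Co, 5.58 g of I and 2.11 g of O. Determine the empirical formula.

CoI2O6

Moles — Co: 1.29 / 58.93 = 0.02189 mol; I: 5.58 / 126.90 = 0.04397 mol; O: 2.11 / 16.00 = 0.1319 mol
Ratios (÷ 0.02189): Co 1.000, I 2.009, O 6.024
Ratio ≈ 1:2:6, so the empirical formula is CoI2O6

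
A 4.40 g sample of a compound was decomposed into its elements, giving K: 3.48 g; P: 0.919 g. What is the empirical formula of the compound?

n(K) = 3.48/39.10 = 0.089, n(P) = 0.919/30.97 = 0.02967
Smallest is P at 0.02967 mol; normalising gives K 2.999, P 1.000
Ratio ≈ 3:1, so the empirical formula is K3P

K3P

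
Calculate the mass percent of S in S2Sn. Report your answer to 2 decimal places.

Molar mass = 2(32.07) + 1(118.71) = 182.850 g/mol
Mass of S per mole = 2 × 32.07 = 64.140 g
% S = 64.140 / 182.850 × 100 = 35.08%

35.08%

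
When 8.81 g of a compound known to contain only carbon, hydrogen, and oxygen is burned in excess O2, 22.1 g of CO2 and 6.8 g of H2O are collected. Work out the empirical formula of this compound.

C4H6O

mol C = 22.1 / 44.01 = 0.5022; mass C = 0.5022 × 12.01 = 6.031 g
mol H = 2 × (6.8 / 18.02) = 0.7547; mass H = 0.7547 × 1.008 = 0.7608 g
mass O = 8.81 − (6.792) = 2.018 g → mol O = 0.1261
Ratios (÷ 0.1261): C 3.981, H 5.983, O 1.000
≈ 4:6:1 → C4H6O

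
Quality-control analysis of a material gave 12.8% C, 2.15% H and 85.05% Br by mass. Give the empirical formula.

Assume 100 g: 12.8 g C, 2.15 g H, 85.05 g Br.
n(C) = 12.8/12.01 = 1.066, n(H) = 2.15/1.008 = 2.133, n(Br) = 85.05/79.90 = 1.064
Divide by the smallest (1.064 mol Br): C 1.001, H 2.004, Br 1.000
Ratio ≈ 1:2:1, so the empirical formula is CH2Br

CH2Br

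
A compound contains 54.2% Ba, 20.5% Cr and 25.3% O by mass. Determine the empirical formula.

BaCrO4

Assume 100 g: 54.2 g Ba, 20.5 g Cr, 25.3 g O.
n(Ba) = 54.2/137.33 = 0.3947, n(Cr) = 20.5/52.00 = 0.3942, n(O) = 25.3/16.00 = 1.581
Divide by the smallest (0.3942 mol Cr): Ba 1.001, Cr 1.000, O 4.011
Ratio ≈ 1:1:4, so the empirical formula is BaCrO4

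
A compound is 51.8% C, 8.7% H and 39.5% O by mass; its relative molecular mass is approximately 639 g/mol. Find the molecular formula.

C28H56O16

Assume 100 g: 51.8 g C, 8.7 g H, 39.5 g O.
n(C) = 51.8/12.01 = 4.313, n(H) = 8.7/1.008 = 8.631, n(O) = 39.5/16.00 = 2.469
Divide by the smallest (2.469 mol O): C 1.747, H 3.496, O 1.000
×4: C 6.99, H 13.98, O 4.00 → C7H14O4
Empirical-formula mass = 162.18 g/mol
n = 639 / 162.18 = 3.94 ≈ 4
Molecular formula = (C7H14O4)×4 = C28H56O16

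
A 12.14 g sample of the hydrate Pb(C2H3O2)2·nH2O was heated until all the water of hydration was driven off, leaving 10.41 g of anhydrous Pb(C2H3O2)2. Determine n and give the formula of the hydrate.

Pb(C2H3O2)2·3H2O

Mass of water lost = 12.14 − 10.41 = 1.73 g → 1.73 / 18.02 = 0.096 mol H2O
Molar mass of Pb(C2H3O2)2 = 325.29 g/mol → mol Pb(C2H3O2)2 = 10.41 / 325.29 = 0.032
n = 0.096 / 0.032 = 3.00 ≈ 3 → Pb(C2H3O2)2·3H2O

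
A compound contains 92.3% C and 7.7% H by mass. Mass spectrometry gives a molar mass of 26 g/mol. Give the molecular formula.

Assume 100 g: 92.3 g C, 7.7 g H.
C: 92.3 g ÷ 12.01 g/mol = 7.685 mol
H: 7.7 g ÷ 1.008 g/mol = 7.639 mol
Smallest is H at 7.639 mol; normalising gives C 1.006, H 1.000
→ CH
Empirical-formula mass = 13.02 g/mol
n = 26 / 13.02 = 2.00 ≈ 2
Molecular formula = (CH)×2 = C2H2

C2H2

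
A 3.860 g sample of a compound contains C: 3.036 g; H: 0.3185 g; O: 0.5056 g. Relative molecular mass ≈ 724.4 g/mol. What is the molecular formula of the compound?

n(C) = 3.036/12.01 = 0.2528, n(H) = 0.3185/1.008 = 0.316, n(O) = 0.5056/16.00 = 0.0316
Divide by the smallest (0.0316 mol O): C 8.000, H 9.999, O 1.000
≈ 8:10:1 → C8H10O
Empirical-formula mass = 122.16 g/mol
n = 724.4 / 122.16 = 5.93 ≈ 6
Molecular formula = (C8H10O)×6 = C48H60O6

C48H60O6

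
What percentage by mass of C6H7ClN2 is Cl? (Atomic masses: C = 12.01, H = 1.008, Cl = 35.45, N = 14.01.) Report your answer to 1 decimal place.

Molar mass = 6(12.01) + 7(1.008) + 1(35.45) + 2(14.01) = 142.586 g/mol
Mass of Cl per mole = 1 × 35.45 = 35.450 g
% Cl = 35.450 / 142.586 × 100 = 24.9%

24.9%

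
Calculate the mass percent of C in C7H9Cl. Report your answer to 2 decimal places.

Molar mass = 7(12.01) + 9(1.008) + 1(35.45) = 128.592 g/mol
Mass of C per mole = 7 × 12.01 = 84.070 g
% C = 84.070 / 128.592 × 100 = 65.38%

65.38%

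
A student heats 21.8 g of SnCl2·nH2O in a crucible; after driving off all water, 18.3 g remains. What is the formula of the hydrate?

SnCl2·2H2O

Mass of water lost = 21.8 − 18.3 = 3.5 g → 3.5 / 18.02 = 0.1942 mol H2O
Molar mass of SnCl2 = 189.61 g/mol → mol SnCl2 = 18.3 / 189.61 = 0.09651
n = 0.1942 / 0.09651 = 2.01 ≈ 2 → SnCl2·2H2O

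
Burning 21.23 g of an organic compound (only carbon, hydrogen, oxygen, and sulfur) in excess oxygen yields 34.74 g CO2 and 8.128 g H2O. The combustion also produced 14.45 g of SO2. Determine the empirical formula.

C7H8O2S2

mol C = 34.74 / 44.01 = 0.7894; mass C = 0.7894 × 12.01 = 9.480 g
mol H = 2 × (8.128 / 18.02) = 0.9021; mass H = 0.9021 × 1.008 = 0.9093 g
mol S = 14.45 / 64.07 = 0.2255; mass S = 7.233 g
mass O = 21.23 − (17.62) = 3.607 g → mol O = 0.2255
Divide by the smallest (0.2255 mol O): C 3.501, H 4.001, O 1.000, S 1.000
×2: C 7.00, H 8.00, O 2.00, S 2.00 → C7H8O2S2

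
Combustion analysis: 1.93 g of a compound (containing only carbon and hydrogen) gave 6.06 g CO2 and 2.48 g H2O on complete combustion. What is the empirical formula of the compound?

CH2

mol C = 6.06 / 44.01 = 0.1377; mass C = 0.1377 × 12.01 = 1.654 g
mol H = 2 × (2.48 / 18.02) = 0.2752; mass H = 0.2752 × 1.008 = 0.2775 g
Ratios (÷ 0.1377): C 1.000, H 1.999
Ratio ≈ 1:2, so the empirical formula is CH2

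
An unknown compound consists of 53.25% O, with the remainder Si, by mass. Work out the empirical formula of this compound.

O2Si

Assume 100 g: 53.25 g O, 46.75 g Si.
n(O) = 53.25/16.00 = 3.328, n(Si) = 46.75/28.09 = 1.664
Divide by the smallest (1.664 mol Si): O 2.000, Si 1.000
Ratio ≈ 2:1, so the empirical formula is O2Si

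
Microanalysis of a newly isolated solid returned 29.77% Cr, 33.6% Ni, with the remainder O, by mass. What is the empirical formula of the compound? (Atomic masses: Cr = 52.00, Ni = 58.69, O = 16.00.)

Assume 100 g: 29.77 g Cr, 33.6 g Ni, 36.63 g O.
Moles — Cr: 29.77 / 52.00 = 0.5725 mol; Ni: 33.6 / 58.69 = 0.5725 mol; O: 36.63 / 16.00 = 2.289 mol
Ratios (÷ 0.5725): Cr 1.000, Ni 1.000, O 3.999
→ CrNiO4

CrNiO4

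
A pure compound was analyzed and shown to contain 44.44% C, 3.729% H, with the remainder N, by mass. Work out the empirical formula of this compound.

Assume 100 g: 44.44 g C, 3.729 g H, 51.831 g N.
C: 44.44 g ÷ 12.01 g/mol = 3.7 mol
H: 3.729 g ÷ 1.008 g/mol = 3.699 mol
N: 51.831 g ÷ 14.01 g/mol = 3.7 mol
Ratios (÷ 3.699): C 1.000, H 1.000, N 1.000
≈ 1:1:1 → CHN

CHN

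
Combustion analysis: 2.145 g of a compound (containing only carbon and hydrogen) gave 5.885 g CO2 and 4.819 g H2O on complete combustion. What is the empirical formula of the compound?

mol C = 5.885 / 44.01 = 0.1337; mass C = 0.1337 × 12.01 = 1.606 g
mol H = 2 × (4.819 / 18.02) = 0.5349; mass H = 0.5349 × 1.008 = 0.5391 g
Divide by the smallest (0.1337 mol C): C 1.000, H 4.000
Ratio ≈ 1:4, so the empirical formula is CH4

CH4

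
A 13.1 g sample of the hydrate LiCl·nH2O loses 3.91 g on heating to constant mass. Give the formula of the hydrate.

Mass of anhydrous LiCl = 13.1 − 3.91 = 9.19 g
mol H2O = 3.91 / 18.02 = 0.217
Molar mass of LiCl = 42.39 g/mol → mol LiCl = 9.19 / 42.39 = 0.2168
n = 0.217 / 0.2168 = 1.00 ≈ 1 → LiCl·H2O

LiCl·H2O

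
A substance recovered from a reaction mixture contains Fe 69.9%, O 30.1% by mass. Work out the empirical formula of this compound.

Assume 100 g: 69.9 g Fe, 30.1 g O.
n(Fe) = 69.9/55.85 = 1.252, n(O) = 30.1/16.00 = 1.881
Divide by the smallest (1.252 mol Fe): Fe 1.000, O 1.503
Multiply by 2: Fe 2.00, O 3.01 → Fe2O3

Fe2O3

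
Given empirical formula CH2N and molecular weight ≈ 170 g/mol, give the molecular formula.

C6H12N6

Empirical-formula mass = 28.04 g/mol
n = 170 / 28.04 = 6.06 ≈ 6
Molecular formula = (CH2N)6 = C6H12N6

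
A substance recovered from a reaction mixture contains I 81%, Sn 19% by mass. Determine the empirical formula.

I4Sn

Assume 100 g: 81 g I, 19 g Sn.
n(I) = 81/126.90 = 0.6383, n(Sn) = 19/118.71 = 0.1601
Divide by the smallest (0.1601 mol Sn): I 3.988, Sn 1.000
→ I4Sn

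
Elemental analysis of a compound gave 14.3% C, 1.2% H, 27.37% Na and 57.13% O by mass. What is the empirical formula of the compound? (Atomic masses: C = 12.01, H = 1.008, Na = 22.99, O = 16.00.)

Assume 100 g: 14.3 g C, 1.2 g H, 27.37 g Na, 57.13 g O.
Moles — C: 14.3 / 12.01 = 1.191 mol; H: 1.2 / 1.008 = 1.19 mol; Na: 27.37 / 22.99 = 1.191 mol; O: 57.13 / 16.00 = 3.571 mol
Ratios (÷ 1.19): C 1.000, H 1.000, Na 1.000, O 2.999
≈ 1:1:1:3 → CHNaO3

CHNaO3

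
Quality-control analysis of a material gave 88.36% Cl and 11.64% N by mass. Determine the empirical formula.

Cl3N

Assume 100 g: 88.36 g Cl, 11.64 g N.
Cl: 88.36 g ÷ 35.45 g/mol = 2.493 mol
N: 11.64 g ÷ 14.01 g/mol = 0.8308 mol
Divide by the smallest (0.8308 mol N): Cl 3.000, N 1.000
Ratio ≈ 3:1, so the empirical formula is Cl3N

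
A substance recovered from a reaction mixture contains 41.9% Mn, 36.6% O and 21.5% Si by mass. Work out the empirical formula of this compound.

Assume 100 g: 41.9 g Mn, 36.6 g O, 21.5 g Si.
n(Mn) = 41.9/54.94 = 0.7627, n(O) = 36.6/16.00 = 2.288, n(Si) = 21.5/28.09 = 0.7654
Smallest is Mn at 0.7627 mol; normalising gives Mn 1.000, O 2.999, Si 1.004
≈ 1:3:1 → MnO3Si

MnO3Si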